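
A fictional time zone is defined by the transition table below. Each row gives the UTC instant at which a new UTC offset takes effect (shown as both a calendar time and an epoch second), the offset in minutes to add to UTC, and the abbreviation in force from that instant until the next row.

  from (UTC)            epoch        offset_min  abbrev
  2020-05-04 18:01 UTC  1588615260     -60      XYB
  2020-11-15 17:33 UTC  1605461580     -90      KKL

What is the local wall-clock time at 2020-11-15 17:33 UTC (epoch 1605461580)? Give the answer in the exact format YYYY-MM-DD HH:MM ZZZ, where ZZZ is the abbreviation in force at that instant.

2020-11-15 16:03 KKL

Query: 2020-11-15 17:33 UTC
Rule 2/2 (KKL, -01:30): 2020-11-15 17:33 UTC ≤ query < +∞
17·60 + 33 - 90 = 963 min
963 = 0·1440 + 963; 963 = 16·60 + 3 → 16:03, same day
→ 2020-11-15 16:03 KKL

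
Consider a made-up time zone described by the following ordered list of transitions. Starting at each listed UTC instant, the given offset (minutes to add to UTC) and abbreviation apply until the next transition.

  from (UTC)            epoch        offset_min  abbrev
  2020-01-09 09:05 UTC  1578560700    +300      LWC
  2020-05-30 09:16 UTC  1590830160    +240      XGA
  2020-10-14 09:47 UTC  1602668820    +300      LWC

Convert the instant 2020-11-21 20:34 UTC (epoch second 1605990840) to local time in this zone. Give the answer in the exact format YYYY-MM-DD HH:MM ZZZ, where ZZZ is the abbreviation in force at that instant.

2020-11-22 01:34 LWC

Query: 2020-11-21 20:34 UTC
Rule 3/3 (LWC, +05:00): 2020-10-14 09:47 UTC ≤ query < +∞
20·60 + 34 + 300 = 1534 min
1534 = 1·1440 + 94; 94 = 1·60 + 34 → 01:34, 2020-11-21 + 1 day = 2020-11-22
→ 2020-11-22 01:34 LWC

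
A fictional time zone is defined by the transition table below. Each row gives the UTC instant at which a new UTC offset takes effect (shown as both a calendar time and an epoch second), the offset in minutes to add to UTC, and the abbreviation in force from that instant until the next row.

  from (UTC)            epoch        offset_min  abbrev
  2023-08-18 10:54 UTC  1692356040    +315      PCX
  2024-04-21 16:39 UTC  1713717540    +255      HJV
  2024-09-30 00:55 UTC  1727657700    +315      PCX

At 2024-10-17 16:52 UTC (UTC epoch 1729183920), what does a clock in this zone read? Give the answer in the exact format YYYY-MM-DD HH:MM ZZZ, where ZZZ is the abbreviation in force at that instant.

Query: 2024-10-17 16:52 UTC
Rule 3/3 (PCX, +05:15): 2024-09-30 00:55 UTC ≤ query < +∞
16·60 + 52 + 315 = 1327 min
1327 = 0·1440 + 1327; 1327 = 22·60 + 7 → 22:07, same day
→ 2024-10-17 22:07 PCX

2024-10-17 22:07 PCX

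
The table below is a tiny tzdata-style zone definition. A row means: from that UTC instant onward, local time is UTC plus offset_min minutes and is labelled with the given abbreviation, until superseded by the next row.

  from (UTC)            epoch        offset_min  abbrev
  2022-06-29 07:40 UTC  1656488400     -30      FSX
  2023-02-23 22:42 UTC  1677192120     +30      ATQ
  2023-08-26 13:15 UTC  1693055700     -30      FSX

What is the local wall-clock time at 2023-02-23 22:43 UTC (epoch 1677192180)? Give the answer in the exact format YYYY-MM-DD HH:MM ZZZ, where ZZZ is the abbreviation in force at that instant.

Query: 2023-02-23 22:43 UTC
Rule 2/3 (ATQ, +00:30): 2023-02-23 22:42 UTC ≤ query < 2023-08-26 13:15 UTC
22·60 + 43 + 30 = 1393 min
1393 = 0·1440 + 1393; 1393 = 23·60 + 13 → 23:13, same day
→ 2023-02-23 23:13 ATQ

2023-02-23 23:13 ATQ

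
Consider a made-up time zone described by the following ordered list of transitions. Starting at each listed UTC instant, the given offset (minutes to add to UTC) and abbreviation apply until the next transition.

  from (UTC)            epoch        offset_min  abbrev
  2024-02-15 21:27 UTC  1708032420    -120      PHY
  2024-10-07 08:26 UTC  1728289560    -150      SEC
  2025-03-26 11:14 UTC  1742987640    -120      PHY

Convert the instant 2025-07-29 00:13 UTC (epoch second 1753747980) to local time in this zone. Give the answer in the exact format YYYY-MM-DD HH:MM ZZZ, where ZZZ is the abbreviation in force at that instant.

2025-07-28 22:13 PHY

Query: 2025-07-29 00:13 UTC
Rule 3/3 (PHY, -02:00): 2025-03-26 11:14 UTC ≤ query < +∞
0·60 + 13 - 120 = -107 min
-107 = -1·1440 + 1333; 1333 = 22·60 + 13 → 22:13, 2025-07-29 - 1 day = 2025-07-28
→ 2025-07-28 22:13 PHY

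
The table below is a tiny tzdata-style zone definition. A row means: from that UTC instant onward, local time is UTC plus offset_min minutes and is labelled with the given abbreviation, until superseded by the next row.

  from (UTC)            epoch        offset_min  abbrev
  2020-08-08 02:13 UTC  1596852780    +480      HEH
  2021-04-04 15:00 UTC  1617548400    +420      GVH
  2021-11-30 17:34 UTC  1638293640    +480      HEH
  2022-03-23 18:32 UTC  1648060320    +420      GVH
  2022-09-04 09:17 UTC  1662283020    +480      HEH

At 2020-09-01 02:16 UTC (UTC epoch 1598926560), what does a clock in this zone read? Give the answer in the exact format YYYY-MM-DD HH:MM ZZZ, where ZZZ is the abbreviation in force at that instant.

Query: 2020-09-01 02:16 UTC
Rule 1/5 (HEH, +08:00): 2020-08-08 02:13 UTC ≤ query < 2021-04-04 15:00 UTC
2·60 + 16 + 480 = 616 min
616 = 0·1440 + 616; 616 = 10·60 + 16 → 10:16, same day
→ 2020-09-01 10:16 HEH

2020-09-01 10:16 HEH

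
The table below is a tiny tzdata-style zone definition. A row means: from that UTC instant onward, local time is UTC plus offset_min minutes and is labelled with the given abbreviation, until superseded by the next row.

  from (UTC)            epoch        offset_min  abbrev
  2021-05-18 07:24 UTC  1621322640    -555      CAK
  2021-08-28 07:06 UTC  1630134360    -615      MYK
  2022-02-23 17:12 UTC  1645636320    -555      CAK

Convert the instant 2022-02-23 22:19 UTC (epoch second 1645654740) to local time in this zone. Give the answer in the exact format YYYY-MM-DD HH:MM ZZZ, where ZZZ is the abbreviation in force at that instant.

2022-02-23 13:04 CAK

Query: 2022-02-23 22:19 UTC
Rule 3/3 (CAK, -09:15): 2022-02-23 17:12 UTC ≤ query < +∞
22·60 + 19 - 555 = 784 min
784 = 0·1440 + 784; 784 = 13·60 + 4 → 13:04, same day
→ 2022-02-23 13:04 CAK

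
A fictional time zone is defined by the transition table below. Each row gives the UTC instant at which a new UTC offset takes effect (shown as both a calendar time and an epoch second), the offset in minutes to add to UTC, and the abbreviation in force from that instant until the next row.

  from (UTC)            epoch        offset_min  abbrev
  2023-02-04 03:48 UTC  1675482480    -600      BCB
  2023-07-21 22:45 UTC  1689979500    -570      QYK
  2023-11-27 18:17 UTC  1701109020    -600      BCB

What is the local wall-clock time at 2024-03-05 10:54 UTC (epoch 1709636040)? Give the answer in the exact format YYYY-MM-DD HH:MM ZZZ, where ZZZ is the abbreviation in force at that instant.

Query: 2024-03-05 10:54 UTC
Rule 3/3 (BCB, -10:00): 2023-11-27 18:17 UTC ≤ query < +∞
10·60 + 54 - 600 = 54 min
54 = 0·1440 + 54; 54 = 0·60 + 54 → 00:54, same day
→ 2024-03-05 00:54 BCB

2024-03-05 00:54 BCB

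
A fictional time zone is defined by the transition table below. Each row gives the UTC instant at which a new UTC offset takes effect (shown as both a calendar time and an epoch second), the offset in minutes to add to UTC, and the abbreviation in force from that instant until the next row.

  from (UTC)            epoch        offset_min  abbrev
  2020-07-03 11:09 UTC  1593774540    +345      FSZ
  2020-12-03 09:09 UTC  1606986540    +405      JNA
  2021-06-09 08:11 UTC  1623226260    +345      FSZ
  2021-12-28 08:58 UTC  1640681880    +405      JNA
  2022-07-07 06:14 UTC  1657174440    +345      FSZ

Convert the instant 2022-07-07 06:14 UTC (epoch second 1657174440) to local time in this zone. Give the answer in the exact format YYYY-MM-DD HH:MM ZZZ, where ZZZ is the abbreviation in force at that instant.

Query: 2022-07-07 06:14 UTC
Rule 5/5 (FSZ, +05:45): 2022-07-07 06:14 UTC ≤ query < +∞
6·60 + 14 + 345 = 719 min
719 = 0·1440 + 719; 719 = 11·60 + 59 → 11:59, same day
→ 2022-07-07 11:59 FSZ

2022-07-07 11:59 FSZ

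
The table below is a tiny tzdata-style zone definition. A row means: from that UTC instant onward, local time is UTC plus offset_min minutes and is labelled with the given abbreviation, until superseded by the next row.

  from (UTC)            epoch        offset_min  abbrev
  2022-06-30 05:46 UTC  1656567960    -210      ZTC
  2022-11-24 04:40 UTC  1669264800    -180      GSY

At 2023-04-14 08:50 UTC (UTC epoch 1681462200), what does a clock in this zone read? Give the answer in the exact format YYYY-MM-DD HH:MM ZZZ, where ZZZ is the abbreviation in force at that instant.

Query: 2023-04-14 08:50 UTC
Rule 2/2 (GSY, -03:00): 2022-11-24 04:40 UTC ≤ query < +∞
8·60 + 50 - 180 = 350 min
350 = 0·1440 + 350; 350 = 5·60 + 50 → 05:50, same day
→ 2023-04-14 05:50 GSY

2023-04-14 05:50 GSY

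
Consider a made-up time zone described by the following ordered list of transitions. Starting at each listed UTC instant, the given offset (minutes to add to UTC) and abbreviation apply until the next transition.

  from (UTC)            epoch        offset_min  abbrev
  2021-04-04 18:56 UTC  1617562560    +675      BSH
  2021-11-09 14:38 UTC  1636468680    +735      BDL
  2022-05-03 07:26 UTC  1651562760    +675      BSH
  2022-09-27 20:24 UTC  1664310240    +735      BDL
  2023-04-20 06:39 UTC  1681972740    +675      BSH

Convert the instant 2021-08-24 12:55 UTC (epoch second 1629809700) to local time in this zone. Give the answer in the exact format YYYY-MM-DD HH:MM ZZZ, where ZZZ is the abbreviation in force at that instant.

Query: 2021-08-24 12:55 UTC
Rule 1/5 (BSH, +11:15): 2021-04-04 18:56 UTC ≤ query < 2021-11-09 14:38 UTC
12·60 + 55 + 675 = 1450 min
1450 = 1·1440 + 10; 10 = 0·60 + 10 → 00:10, 2021-08-24 + 1 day = 2021-08-25
→ 2021-08-25 00:10 BSH

2021-08-25 00:10 BSH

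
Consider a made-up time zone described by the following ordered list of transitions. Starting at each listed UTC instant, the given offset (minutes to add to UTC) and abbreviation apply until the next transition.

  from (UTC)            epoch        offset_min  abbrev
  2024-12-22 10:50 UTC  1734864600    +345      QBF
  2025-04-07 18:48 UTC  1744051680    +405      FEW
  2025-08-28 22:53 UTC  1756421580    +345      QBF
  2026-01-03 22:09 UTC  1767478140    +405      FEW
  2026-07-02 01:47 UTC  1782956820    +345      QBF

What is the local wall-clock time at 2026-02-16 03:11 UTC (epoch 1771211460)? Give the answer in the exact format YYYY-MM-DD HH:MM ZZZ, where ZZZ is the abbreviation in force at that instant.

2026-02-16 09:56 FEW

Query: 2026-02-16 03:11 UTC
Rule 4/5 (FEW, +06:45): 2026-01-03 22:09 UTC ≤ query < 2026-07-02 01:47 UTC
3·60 + 11 + 405 = 596 min
596 = 0·1440 + 596; 596 = 9·60 + 56 → 09:56, same day
→ 2026-02-16 09:56 FEW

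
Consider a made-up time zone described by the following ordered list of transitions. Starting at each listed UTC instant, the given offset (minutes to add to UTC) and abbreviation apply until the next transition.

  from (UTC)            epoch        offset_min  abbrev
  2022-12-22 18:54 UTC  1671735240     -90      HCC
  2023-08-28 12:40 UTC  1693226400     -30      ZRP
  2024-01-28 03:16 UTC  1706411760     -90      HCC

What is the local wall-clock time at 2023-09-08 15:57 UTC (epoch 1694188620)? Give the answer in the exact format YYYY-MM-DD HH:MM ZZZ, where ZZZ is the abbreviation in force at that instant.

Query: 2023-09-08 15:57 UTC
Rule 2/3 (ZRP, -00:30): 2023-08-28 12:40 UTC ≤ query < 2024-01-28 03:16 UTC
15·60 + 57 - 30 = 927 min
927 = 0·1440 + 927; 927 = 15·60 + 27 → 15:27, same day
→ 2023-09-08 15:27 ZRP

2023-09-08 15:27 ZRP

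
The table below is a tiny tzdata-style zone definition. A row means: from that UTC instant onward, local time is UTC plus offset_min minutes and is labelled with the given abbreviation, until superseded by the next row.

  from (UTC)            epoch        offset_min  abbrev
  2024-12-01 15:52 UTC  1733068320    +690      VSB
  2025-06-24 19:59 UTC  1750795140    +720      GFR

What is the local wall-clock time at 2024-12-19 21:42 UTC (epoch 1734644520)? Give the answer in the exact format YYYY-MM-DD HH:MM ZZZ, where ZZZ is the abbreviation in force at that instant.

Query: 2024-12-19 21:42 UTC
Rule 1/2 (VSB, +11:30): 2024-12-01 15:52 UTC ≤ query < 2025-06-24 19:59 UTC
21·60 + 42 + 690 = 1992 min
1992 = 1·1440 + 552; 552 = 9·60 + 12 → 09:12, 2024-12-19 + 1 day = 2024-12-20
→ 2024-12-20 09:12 VSB

2024-12-20 09:12 VSB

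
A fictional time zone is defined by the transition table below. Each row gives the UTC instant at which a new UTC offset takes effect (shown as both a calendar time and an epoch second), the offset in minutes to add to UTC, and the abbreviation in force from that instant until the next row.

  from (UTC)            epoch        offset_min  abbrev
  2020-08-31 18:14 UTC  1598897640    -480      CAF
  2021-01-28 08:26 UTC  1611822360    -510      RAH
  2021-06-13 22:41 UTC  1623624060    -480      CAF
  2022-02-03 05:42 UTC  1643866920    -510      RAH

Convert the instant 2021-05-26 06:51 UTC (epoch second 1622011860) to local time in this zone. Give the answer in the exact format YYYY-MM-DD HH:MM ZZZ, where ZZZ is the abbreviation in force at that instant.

Query: 2021-05-26 06:51 UTC
Rule 2/4 (RAH, -08:30): 2021-01-28 08:26 UTC ≤ query < 2021-06-13 22:41 UTC
6·60 + 51 - 510 = -99 min
-99 = -1·1440 + 1341; 1341 = 22·60 + 21 → 22:21, 2021-05-26 - 1 day = 2021-05-25
→ 2021-05-25 22:21 RAH

2021-05-25 22:21 RAH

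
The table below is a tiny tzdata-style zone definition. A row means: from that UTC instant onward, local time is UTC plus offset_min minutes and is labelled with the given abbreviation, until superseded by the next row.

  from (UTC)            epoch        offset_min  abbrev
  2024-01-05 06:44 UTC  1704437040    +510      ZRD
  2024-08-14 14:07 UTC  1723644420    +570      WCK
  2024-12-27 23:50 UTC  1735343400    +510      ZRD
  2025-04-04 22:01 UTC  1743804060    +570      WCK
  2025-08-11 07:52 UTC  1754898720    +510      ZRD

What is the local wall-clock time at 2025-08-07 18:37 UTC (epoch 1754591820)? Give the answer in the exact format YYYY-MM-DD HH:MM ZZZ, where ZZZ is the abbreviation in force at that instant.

Query: 2025-08-07 18:37 UTC
Rule 4/5 (WCK, +09:30): 2025-04-04 22:01 UTC ≤ query < 2025-08-11 07:52 UTC
18·60 + 37 + 570 = 1687 min
1687 = 1·1440 + 247; 247 = 4·60 + 7 → 04:07, 2025-08-07 + 1 day = 2025-08-08
→ 2025-08-08 04:07 WCK

2025-08-08 04:07 WCK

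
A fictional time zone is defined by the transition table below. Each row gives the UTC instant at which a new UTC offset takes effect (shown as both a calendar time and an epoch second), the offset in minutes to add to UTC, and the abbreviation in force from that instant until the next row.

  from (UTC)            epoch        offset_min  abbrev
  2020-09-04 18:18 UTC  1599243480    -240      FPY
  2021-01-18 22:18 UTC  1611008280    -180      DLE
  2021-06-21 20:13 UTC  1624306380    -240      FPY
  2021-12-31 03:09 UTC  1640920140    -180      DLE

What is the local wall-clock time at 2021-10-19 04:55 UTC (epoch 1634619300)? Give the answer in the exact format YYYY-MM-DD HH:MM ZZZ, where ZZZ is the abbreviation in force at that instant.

Query: 2021-10-19 04:55 UTC
Rule 3/4 (FPY, -04:00): 2021-06-21 20:13 UTC ≤ query < 2021-12-31 03:09 UTC
4·60 + 55 - 240 = 55 min
55 = 0·1440 + 55; 55 = 0·60 + 55 → 00:55, same day
→ 2021-10-19 00:55 FPY

2021-10-19 00:55 FPY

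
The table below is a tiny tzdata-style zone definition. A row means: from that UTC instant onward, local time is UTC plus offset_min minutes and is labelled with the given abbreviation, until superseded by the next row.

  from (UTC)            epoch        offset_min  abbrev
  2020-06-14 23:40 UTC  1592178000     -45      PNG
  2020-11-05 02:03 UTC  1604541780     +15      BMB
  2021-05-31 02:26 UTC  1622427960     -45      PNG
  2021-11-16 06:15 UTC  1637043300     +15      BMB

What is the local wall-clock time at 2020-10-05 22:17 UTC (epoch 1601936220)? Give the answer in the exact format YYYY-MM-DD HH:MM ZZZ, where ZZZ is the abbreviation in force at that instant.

Query: 2020-10-05 22:17 UTC
Rule 1/4 (PNG, -00:45): 2020-06-14 23:40 UTC ≤ query < 2020-11-05 02:03 UTC
22·60 + 17 - 45 = 1292 min
1292 = 0·1440 + 1292; 1292 = 21·60 + 32 → 21:32, same day
→ 2020-10-05 21:32 PNG

2020-10-05 21:32 PNG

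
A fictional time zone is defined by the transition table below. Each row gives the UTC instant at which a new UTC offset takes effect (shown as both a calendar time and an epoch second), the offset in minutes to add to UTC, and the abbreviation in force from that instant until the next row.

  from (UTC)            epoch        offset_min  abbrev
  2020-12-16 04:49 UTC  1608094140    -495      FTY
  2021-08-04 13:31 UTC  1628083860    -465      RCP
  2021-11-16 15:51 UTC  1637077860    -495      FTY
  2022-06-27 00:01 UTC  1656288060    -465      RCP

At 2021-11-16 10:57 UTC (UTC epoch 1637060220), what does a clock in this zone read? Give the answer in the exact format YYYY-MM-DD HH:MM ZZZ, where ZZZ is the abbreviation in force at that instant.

2021-11-16 03:12 RCP

Query: 2021-11-16 10:57 UTC
Rule 2/4 (RCP, -07:45): 2021-08-04 13:31 UTC ≤ query < 2021-11-16 15:51 UTC
10·60 + 57 - 465 = 192 min
192 = 0·1440 + 192; 192 = 3·60 + 12 → 03:12, same day
→ 2021-11-16 03:12 RCP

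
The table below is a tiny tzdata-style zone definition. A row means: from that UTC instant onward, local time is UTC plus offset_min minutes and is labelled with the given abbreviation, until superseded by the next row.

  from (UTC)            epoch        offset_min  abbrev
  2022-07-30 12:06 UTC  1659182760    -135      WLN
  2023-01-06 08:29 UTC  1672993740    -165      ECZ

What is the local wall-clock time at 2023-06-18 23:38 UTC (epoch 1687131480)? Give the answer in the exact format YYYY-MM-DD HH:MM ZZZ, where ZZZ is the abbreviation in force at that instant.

2023-06-18 20:53 ECZ

Query: 2023-06-18 23:38 UTC
Rule 2/2 (ECZ, -02:45): 2023-01-06 08:29 UTC ≤ query < +∞
23·60 + 38 - 165 = 1253 min
1253 = 0·1440 + 1253; 1253 = 20·60 + 53 → 20:53, same day
→ 2023-06-18 20:53 ECZ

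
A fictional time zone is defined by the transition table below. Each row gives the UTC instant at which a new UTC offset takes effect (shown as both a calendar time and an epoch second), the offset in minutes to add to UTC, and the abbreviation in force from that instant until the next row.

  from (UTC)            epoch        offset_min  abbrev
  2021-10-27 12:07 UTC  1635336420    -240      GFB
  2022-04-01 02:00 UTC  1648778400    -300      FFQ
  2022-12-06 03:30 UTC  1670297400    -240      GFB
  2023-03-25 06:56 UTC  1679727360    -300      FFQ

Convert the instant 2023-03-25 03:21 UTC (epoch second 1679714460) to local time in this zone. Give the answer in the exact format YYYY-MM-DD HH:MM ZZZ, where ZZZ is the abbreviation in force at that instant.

2023-03-24 23:21 GFB

Query: 2023-03-25 03:21 UTC
Rule 3/4 (GFB, -04:00): 2022-12-06 03:30 UTC ≤ query < 2023-03-25 06:56 UTC
3·60 + 21 - 240 = -39 min
-39 = -1·1440 + 1401; 1401 = 23·60 + 21 → 23:21, 2023-03-25 - 1 day = 2023-03-24
→ 2023-03-24 23:21 GFB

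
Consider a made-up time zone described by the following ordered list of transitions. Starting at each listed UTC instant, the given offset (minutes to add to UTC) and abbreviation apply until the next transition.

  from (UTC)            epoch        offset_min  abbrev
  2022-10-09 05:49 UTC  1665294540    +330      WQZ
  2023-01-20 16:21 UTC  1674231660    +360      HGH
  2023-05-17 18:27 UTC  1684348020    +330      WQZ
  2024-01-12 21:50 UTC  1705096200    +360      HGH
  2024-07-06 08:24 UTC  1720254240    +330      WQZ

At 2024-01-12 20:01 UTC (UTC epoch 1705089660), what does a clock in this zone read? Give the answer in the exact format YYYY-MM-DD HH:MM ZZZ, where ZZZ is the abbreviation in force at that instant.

2024-01-13 01:31 WQZ

Query: 2024-01-12 20:01 UTC
Rule 3/5 (WQZ, +05:30): 2023-05-17 18:27 UTC ≤ query < 2024-01-12 21:50 UTC
20·60 + 1 + 330 = 1531 min
1531 = 1·1440 + 91; 91 = 1·60 + 31 → 01:31, 2024-01-12 + 1 day = 2024-01-13
→ 2024-01-13 01:31 WQZ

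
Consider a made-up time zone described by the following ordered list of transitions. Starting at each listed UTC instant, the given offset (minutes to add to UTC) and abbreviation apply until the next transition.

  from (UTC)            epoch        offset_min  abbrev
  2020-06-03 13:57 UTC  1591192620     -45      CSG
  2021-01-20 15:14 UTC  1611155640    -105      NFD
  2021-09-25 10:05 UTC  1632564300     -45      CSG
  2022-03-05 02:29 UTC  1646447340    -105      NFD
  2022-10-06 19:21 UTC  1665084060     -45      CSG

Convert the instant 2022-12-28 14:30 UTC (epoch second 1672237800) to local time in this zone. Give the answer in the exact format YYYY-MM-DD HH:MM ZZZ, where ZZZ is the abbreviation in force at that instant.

2022-12-28 13:45 CSG

Query: 2022-12-28 14:30 UTC
Rule 5/5 (CSG, -00:45): 2022-10-06 19:21 UTC ≤ query < +∞
14·60 + 30 - 45 = 825 min
825 = 0·1440 + 825; 825 = 13·60 + 45 → 13:45, same day
→ 2022-12-28 13:45 CSG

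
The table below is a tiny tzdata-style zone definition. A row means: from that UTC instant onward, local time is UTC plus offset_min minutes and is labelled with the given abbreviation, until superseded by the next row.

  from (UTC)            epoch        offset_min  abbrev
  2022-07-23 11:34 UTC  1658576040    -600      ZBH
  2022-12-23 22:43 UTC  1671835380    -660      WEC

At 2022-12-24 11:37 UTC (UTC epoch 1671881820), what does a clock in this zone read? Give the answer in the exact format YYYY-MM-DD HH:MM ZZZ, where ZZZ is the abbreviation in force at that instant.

Query: 2022-12-24 11:37 UTC
Rule 2/2 (WEC, -11:00): 2022-12-23 22:43 UTC ≤ query < +∞
11·60 + 37 - 660 = 37 min
37 = 0·1440 + 37; 37 = 0·60 + 37 → 00:37, same day
→ 2022-12-24 00:37 WEC

2022-12-24 00:37 WEC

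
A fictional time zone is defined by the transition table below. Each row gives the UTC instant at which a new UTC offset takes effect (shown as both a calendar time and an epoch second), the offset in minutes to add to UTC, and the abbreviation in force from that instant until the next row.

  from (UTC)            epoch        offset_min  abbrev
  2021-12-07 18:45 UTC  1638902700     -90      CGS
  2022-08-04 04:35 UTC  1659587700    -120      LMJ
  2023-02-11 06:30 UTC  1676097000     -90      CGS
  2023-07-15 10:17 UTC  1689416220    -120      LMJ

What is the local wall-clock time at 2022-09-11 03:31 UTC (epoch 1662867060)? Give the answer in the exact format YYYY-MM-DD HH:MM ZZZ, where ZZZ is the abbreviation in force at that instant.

Query: 2022-09-11 03:31 UTC
Rule 2/4 (LMJ, -02:00): 2022-08-04 04:35 UTC ≤ query < 2023-02-11 06:30 UTC
3·60 + 31 - 120 = 91 min
91 = 0·1440 + 91; 91 = 1·60 + 31 → 01:31, same day
→ 2022-09-11 01:31 LMJ

2022-09-11 01:31 LMJ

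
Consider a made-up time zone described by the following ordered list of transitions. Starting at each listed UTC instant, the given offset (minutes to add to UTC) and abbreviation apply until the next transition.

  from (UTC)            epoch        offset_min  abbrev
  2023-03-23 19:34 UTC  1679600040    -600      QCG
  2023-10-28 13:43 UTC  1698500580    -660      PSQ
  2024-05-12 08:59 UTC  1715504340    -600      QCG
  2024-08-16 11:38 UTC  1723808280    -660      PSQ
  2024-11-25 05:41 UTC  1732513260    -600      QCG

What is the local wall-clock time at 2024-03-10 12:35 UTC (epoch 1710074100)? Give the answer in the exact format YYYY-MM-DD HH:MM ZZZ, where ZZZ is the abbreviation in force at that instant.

2024-03-10 01:35 PSQ

Query: 2024-03-10 12:35 UTC
Rule 2/5 (PSQ, -11:00): 2023-10-28 13:43 UTC ≤ query < 2024-05-12 08:59 UTC
12·60 + 35 - 660 = 95 min
95 = 0·1440 + 95; 95 = 1·60 + 35 → 01:35, same day
→ 2024-03-10 01:35 PSQ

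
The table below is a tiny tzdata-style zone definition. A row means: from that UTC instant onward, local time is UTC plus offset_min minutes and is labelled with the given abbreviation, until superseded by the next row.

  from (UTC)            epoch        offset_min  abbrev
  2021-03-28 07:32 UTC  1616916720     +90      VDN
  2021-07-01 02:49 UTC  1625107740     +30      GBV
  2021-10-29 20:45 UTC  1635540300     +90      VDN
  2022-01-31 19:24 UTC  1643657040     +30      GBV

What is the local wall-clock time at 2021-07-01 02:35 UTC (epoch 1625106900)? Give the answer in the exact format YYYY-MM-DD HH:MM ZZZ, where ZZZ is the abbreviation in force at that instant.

Query: 2021-07-01 02:35 UTC
Rule 1/4 (VDN, +01:30): 2021-03-28 07:32 UTC ≤ query < 2021-07-01 02:49 UTC
2·60 + 35 + 90 = 245 min
245 = 0·1440 + 245; 245 = 4·60 + 5 → 04:05, same day
→ 2021-07-01 04:05 VDN

2021-07-01 04:05 VDN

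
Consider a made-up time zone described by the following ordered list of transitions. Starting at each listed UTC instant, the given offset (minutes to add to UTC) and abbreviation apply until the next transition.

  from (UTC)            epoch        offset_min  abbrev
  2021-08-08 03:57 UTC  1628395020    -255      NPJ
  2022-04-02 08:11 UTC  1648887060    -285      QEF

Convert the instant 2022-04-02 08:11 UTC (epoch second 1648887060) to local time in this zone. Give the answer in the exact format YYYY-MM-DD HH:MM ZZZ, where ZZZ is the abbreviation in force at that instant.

2022-04-02 03:26 QEF

Query: 2022-04-02 08:11 UTC
Rule 2/2 (QEF, -04:45): 2022-04-02 08:11 UTC ≤ query < +∞
8·60 + 11 - 285 = 206 min
206 = 0·1440 + 206; 206 = 3·60 + 26 → 03:26, same day
→ 2022-04-02 03:26 QEF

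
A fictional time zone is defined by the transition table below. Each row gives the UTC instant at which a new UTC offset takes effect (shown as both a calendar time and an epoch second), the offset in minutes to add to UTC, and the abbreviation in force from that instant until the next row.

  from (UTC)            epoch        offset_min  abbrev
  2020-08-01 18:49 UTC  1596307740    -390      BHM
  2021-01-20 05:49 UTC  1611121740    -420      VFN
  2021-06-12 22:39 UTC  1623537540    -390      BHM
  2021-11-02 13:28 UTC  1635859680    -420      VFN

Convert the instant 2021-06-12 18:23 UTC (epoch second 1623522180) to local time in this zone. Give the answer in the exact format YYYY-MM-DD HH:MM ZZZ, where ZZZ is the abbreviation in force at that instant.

2021-06-12 11:23 VFN

Query: 2021-06-12 18:23 UTC
Rule 2/4 (VFN, -07:00): 2021-01-20 05:49 UTC ≤ query < 2021-06-12 22:39 UTC
18·60 + 23 - 420 = 683 min
683 = 0·1440 + 683; 683 = 11·60 + 23 → 11:23, same day
→ 2021-06-12 11:23 VFN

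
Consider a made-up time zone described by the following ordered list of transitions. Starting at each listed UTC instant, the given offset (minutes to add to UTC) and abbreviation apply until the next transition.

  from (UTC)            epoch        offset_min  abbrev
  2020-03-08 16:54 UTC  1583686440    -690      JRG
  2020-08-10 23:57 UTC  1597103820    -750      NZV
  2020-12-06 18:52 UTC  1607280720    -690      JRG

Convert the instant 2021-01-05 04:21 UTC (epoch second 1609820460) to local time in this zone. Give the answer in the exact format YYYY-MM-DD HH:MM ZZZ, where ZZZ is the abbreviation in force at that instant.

2021-01-04 16:51 JRG

Query: 2021-01-05 04:21 UTC
Rule 3/3 (JRG, -11:30): 2020-12-06 18:52 UTC ≤ query < +∞
4·60 + 21 - 690 = -429 min
-429 = -1·1440 + 1011; 1011 = 16·60 + 51 → 16:51, 2021-01-05 - 1 day = 2021-01-04
→ 2021-01-04 16:51 JRG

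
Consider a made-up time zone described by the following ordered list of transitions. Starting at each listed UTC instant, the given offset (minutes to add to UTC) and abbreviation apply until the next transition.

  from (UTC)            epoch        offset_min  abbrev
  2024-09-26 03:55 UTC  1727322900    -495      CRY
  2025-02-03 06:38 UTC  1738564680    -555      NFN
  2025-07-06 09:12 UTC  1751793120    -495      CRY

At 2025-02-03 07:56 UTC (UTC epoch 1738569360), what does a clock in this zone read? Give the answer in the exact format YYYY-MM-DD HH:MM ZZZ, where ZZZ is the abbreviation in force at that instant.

2025-02-02 22:41 NFN

Query: 2025-02-03 07:56 UTC
Rule 2/3 (NFN, -09:15): 2025-02-03 06:38 UTC ≤ query < 2025-07-06 09:12 UTC
7·60 + 56 - 555 = -79 min
-79 = -1·1440 + 1361; 1361 = 22·60 + 41 → 22:41, 2025-02-03 - 1 day = 2025-02-02
→ 2025-02-02 22:41 NFN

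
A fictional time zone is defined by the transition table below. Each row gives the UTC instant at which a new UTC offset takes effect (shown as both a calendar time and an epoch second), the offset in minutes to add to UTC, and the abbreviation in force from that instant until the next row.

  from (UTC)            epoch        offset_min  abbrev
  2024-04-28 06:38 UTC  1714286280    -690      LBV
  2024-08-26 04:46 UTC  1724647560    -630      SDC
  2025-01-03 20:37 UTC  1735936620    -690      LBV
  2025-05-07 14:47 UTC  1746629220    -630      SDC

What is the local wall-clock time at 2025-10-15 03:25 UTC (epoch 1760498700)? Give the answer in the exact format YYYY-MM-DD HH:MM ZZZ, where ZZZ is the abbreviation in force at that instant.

2025-10-14 16:55 SDC

Query: 2025-10-15 03:25 UTC
Rule 4/4 (SDC, -10:30): 2025-05-07 14:47 UTC ≤ query < +∞
3·60 + 25 - 630 = -425 min
-425 = -1·1440 + 1015; 1015 = 16·60 + 55 → 16:55, 2025-10-15 - 1 day = 2025-10-14
→ 2025-10-14 16:55 SDC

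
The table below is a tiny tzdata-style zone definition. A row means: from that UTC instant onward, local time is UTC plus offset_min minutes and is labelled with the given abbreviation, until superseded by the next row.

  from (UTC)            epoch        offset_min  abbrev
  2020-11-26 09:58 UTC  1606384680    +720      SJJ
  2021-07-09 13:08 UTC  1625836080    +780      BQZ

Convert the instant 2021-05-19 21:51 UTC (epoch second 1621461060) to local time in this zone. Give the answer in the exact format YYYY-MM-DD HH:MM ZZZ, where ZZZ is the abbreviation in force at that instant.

2021-05-20 09:51 SJJ

Query: 2021-05-19 21:51 UTC
Rule 1/2 (SJJ, +12:00): 2020-11-26 09:58 UTC ≤ query < 2021-07-09 13:08 UTC
21·60 + 51 + 720 = 2031 min
2031 = 1·1440 + 591; 591 = 9·60 + 51 → 09:51, 2021-05-19 + 1 day = 2021-05-20
→ 2021-05-20 09:51 SJJ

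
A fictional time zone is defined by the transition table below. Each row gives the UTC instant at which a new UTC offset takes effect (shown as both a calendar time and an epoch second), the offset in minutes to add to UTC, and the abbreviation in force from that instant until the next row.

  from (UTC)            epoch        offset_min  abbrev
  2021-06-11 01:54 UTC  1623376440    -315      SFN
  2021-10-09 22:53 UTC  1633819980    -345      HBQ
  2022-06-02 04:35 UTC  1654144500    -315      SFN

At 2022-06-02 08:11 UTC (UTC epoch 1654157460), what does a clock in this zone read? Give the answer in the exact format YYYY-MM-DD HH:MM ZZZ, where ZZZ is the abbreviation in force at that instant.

Query: 2022-06-02 08:11 UTC
Rule 3/3 (SFN, -05:15): 2022-06-02 04:35 UTC ≤ query < +∞
8·60 + 11 - 315 = 176 min
176 = 0·1440 + 176; 176 = 2·60 + 56 → 02:56, same day
→ 2022-06-02 02:56 SFN

2022-06-02 02:56 SFN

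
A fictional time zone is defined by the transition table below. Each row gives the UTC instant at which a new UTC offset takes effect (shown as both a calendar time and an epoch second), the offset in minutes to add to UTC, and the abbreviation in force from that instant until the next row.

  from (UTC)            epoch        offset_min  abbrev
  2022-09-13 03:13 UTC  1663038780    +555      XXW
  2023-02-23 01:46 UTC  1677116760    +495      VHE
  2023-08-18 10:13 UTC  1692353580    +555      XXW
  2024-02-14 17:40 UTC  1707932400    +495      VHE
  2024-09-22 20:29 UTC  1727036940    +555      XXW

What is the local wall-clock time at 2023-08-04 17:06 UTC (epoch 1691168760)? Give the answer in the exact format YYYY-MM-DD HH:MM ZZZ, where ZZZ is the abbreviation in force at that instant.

2023-08-05 01:21 VHE

Query: 2023-08-04 17:06 UTC
Rule 2/5 (VHE, +08:15): 2023-02-23 01:46 UTC ≤ query < 2023-08-18 10:13 UTC
17·60 + 6 + 495 = 1521 min
1521 = 1·1440 + 81; 81 = 1·60 + 21 → 01:21, 2023-08-04 + 1 day = 2023-08-05
→ 2023-08-05 01:21 VHE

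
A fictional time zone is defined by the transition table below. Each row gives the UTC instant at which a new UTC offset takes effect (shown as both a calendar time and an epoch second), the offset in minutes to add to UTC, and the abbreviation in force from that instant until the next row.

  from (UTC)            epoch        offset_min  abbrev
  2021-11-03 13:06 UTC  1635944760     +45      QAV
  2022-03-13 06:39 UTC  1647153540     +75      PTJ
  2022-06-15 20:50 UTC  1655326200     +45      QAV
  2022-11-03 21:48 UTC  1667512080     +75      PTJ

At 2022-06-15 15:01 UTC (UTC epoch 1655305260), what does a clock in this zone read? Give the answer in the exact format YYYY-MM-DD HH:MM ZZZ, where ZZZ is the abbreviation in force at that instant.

Query: 2022-06-15 15:01 UTC
Rule 2/4 (PTJ, +01:15): 2022-03-13 06:39 UTC ≤ query < 2022-06-15 20:50 UTC
15·60 + 1 + 75 = 976 min
976 = 0·1440 + 976; 976 = 16·60 + 16 → 16:16, same day
→ 2022-06-15 16:16 PTJ

2022-06-15 16:16 PTJ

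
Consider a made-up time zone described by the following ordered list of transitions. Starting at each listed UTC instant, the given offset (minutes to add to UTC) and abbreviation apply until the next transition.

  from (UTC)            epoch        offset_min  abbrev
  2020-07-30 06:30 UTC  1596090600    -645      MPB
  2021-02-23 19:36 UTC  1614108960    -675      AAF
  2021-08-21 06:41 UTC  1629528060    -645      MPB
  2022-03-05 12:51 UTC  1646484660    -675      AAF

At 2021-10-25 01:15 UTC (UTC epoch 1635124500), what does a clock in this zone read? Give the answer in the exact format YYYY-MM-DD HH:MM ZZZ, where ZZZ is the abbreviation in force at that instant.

Query: 2021-10-25 01:15 UTC
Rule 3/4 (MPB, -10:45): 2021-08-21 06:41 UTC ≤ query < 2022-03-05 12:51 UTC
1·60 + 15 - 645 = -570 min
-570 = -1·1440 + 870; 870 = 14·60 + 30 → 14:30, 2021-10-25 - 1 day = 2021-10-24
→ 2021-10-24 14:30 MPB

2021-10-24 14:30 MPB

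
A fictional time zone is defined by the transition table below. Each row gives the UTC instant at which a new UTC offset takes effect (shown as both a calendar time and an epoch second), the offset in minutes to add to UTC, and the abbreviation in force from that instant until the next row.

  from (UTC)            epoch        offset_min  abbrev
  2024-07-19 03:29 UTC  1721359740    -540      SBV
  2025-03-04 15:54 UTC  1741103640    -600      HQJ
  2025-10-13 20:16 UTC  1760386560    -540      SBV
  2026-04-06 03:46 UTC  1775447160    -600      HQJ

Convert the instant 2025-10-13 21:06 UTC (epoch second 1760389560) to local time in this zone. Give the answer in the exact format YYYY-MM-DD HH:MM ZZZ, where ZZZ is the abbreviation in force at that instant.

2025-10-13 12:06 SBV

Query: 2025-10-13 21:06 UTC
Rule 3/4 (SBV, -09:00): 2025-10-13 20:16 UTC ≤ query < 2026-04-06 03:46 UTC
21·60 + 6 - 540 = 726 min
726 = 0·1440 + 726; 726 = 12·60 + 6 → 12:06, same day
→ 2025-10-13 12:06 SBV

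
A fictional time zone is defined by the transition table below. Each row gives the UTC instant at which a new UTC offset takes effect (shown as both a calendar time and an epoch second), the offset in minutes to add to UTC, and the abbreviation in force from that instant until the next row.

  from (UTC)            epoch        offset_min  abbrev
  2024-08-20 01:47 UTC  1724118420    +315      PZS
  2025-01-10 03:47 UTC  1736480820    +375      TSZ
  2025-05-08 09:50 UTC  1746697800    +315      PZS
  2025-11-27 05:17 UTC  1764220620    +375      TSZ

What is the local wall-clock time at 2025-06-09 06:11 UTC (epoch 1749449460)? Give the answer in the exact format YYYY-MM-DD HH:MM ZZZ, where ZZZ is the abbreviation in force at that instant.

Query: 2025-06-09 06:11 UTC
Rule 3/4 (PZS, +05:15): 2025-05-08 09:50 UTC ≤ query < 2025-11-27 05:17 UTC
6·60 + 11 + 315 = 686 min
686 = 0·1440 + 686; 686 = 11·60 + 26 → 11:26, same day
→ 2025-06-09 11:26 PZS

2025-06-09 11:26 PZS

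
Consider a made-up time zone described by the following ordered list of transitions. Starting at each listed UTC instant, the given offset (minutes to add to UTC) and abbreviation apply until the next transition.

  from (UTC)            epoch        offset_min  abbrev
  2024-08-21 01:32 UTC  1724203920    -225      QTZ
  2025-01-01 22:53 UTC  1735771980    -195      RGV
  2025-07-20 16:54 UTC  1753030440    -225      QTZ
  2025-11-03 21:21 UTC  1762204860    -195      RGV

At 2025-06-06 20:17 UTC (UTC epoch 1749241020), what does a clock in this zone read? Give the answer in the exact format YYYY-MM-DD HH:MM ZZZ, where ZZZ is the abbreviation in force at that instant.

Query: 2025-06-06 20:17 UTC
Rule 2/4 (RGV, -03:15): 2025-01-01 22:53 UTC ≤ query < 2025-07-20 16:54 UTC
20·60 + 17 - 195 = 1022 min
1022 = 0·1440 + 1022; 1022 = 17·60 + 2 → 17:02, same day
→ 2025-06-06 17:02 RGV

2025-06-06 17:02 RGV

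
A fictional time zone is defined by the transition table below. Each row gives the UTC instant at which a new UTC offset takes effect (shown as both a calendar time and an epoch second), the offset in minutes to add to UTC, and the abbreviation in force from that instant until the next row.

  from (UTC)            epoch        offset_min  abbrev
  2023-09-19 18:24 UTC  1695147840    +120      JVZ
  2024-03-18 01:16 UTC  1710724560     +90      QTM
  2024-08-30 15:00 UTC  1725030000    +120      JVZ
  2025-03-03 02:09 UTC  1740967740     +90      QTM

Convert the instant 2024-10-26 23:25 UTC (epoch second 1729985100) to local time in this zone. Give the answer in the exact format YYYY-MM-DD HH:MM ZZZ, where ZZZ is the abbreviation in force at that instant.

Query: 2024-10-26 23:25 UTC
Rule 3/4 (JVZ, +02:00): 2024-08-30 15:00 UTC ≤ query < 2025-03-03 02:09 UTC
23·60 + 25 + 120 = 1525 min
1525 = 1·1440 + 85; 85 = 1·60 + 25 → 01:25, 2024-10-26 + 1 day = 2024-10-27
→ 2024-10-27 01:25 JVZ

2024-10-27 01:25 JVZ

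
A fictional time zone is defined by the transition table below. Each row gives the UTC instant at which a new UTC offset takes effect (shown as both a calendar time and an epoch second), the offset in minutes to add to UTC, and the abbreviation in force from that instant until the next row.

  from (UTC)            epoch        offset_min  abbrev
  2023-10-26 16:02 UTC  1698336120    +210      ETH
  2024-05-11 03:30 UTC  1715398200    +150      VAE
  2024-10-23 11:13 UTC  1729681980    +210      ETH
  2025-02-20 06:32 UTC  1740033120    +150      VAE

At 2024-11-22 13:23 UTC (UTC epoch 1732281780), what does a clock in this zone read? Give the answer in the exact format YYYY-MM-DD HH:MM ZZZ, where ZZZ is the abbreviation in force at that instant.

Query: 2024-11-22 13:23 UTC
Rule 3/4 (ETH, +03:30): 2024-10-23 11:13 UTC ≤ query < 2025-02-20 06:32 UTC
13·60 + 23 + 210 = 1013 min
1013 = 0·1440 + 1013; 1013 = 16·60 + 53 → 16:53, same day
→ 2024-11-22 16:53 ETH

2024-11-22 16:53 ETH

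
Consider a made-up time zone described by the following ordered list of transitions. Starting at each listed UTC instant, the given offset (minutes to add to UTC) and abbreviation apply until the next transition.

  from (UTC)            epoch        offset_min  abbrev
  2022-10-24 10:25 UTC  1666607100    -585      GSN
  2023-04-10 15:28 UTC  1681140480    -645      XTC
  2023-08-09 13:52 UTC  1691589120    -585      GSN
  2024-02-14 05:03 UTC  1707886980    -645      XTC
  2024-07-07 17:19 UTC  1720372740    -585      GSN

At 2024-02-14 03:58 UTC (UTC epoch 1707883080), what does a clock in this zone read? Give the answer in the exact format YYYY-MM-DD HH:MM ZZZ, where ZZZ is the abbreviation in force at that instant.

2024-02-13 18:13 GSN

Query: 2024-02-14 03:58 UTC
Rule 3/5 (GSN, -09:45): 2023-08-09 13:52 UTC ≤ query < 2024-02-14 05:03 UTC
3·60 + 58 - 585 = -347 min
-347 = -1·1440 + 1093; 1093 = 18·60 + 13 → 18:13, 2024-02-14 - 1 day = 2024-02-13
→ 2024-02-13 18:13 GSN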